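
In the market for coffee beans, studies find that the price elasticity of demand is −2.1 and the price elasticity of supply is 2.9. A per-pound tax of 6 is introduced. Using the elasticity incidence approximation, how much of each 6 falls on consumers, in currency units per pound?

Incidence ratio: consumers' share ≈ εs / (εs + |εd|) = 2.9 / (2.9 + 2.1) = 0.58.
So consumers bear ≈ 0.58 × 6 = 3.48; suppliers bear 2.52.

Consumers bear ≈ 3.48 per pound.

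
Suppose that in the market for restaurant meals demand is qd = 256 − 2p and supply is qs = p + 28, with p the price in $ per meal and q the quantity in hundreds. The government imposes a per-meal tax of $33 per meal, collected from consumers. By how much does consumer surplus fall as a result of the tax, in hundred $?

Consumer surplus falls by $1023 hundred.

Before the tax: set 256 − 2p = p + 28 → p* = $76, q* = 104.
With the tax collected from consumers, demand (in seller-price terms) shifts: qd = 256 − 2(p + 33).
New equilibrium: consumers pay $87, producers receive $54, q = 82. (Wedge: pb − ps = 33.)
ΔCS is the trapezoid between Q = 82 and Q = 104 of height $11: ½ · (104 + 82) · 11 = $1023.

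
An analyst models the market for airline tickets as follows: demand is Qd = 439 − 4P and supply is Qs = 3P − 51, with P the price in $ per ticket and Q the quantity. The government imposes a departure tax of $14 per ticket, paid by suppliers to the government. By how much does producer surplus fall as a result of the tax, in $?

Before the tax: set 439 − 4P = 3P − 51 → P* = $70, Q* = 159.
With the tax collected from suppliers, supply shifts: Qs = 3(P − 14) − 51.
New equilibrium: buyers pay $76, suppliers receive $62, Q = 135. (Wedge: Pb − Ps = 14.)
ΔPS is the trapezoid between Q = 135 and Q = 159 of height $8: ½ · (159 + 135) · 8 = $1176.

Producer surplus falls by $1176.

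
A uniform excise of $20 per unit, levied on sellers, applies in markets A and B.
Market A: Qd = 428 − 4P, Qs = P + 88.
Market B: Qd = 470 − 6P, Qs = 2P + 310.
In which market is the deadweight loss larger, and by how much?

Market A: pre-tax P* = $68, Q* = 156; post-tax Q = 140; deadweight loss = $160.
Market B: pre-tax P* = $20, Q* = 350; post-tax Q = 320; deadweight loss = $300.
Difference: $160 vs $300 → market B is larger by $140.

Market B, by $140.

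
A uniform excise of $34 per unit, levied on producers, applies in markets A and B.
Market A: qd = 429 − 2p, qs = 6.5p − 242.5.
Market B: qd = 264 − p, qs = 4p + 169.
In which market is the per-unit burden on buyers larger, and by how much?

Market A: pre-tax p* = $79, q* = 271; post-tax q = 219; per-unit burden on buyers = $26.
Market B: pre-tax p* = $19, q* = 245; post-tax q = 217.8; per-unit burden on buyers = $27.2.
Difference: $26 vs $27.2 → market B is larger by $1.2.

Market B, by $1.2.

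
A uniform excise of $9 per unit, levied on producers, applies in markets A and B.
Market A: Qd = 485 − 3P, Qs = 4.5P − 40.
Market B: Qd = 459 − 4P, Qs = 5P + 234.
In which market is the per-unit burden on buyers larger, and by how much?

Market A, by $0.4.

Market A: pre-tax P* = $70, Q* = 275; post-tax Q = 258.8; per-unit burden on buyers = $5.4.
Market B: pre-tax P* = $25, Q* = 359; post-tax Q = 339; per-unit burden on buyers = $5.
Difference: $5.4 vs $5 → market A is larger by $0.4.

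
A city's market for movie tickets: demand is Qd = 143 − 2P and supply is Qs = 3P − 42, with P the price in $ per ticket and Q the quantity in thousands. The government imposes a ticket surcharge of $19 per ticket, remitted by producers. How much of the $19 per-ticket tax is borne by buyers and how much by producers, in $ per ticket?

Before the tax: set 143 − 2P = 3P − 42 → P* = $37, Q* = 69.
With the tax collected from producers, supply shifts: Qs = 3(P − 19) − 42.
Solving gives Q = 46.2 with buyers paying $48.4 and producers receiving $29.4 (the $19 wedge).
Burden on buyers: $11.4; on producers: $7.6. (They sum to $19.)
The less price-elastic side of the market bears the larger share of a per-unit tax.

Buyers bear $11.4 per ticket; producers bear $7.6 per ticket.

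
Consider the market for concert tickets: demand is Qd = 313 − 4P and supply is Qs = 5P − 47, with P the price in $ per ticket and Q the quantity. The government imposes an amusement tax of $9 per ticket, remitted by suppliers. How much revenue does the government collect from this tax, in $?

Before the tax: set 313 − 4P = 5P − 47 → P* = $40, Q* = 153.
With the tax collected from suppliers, supply shifts: Qs = 5(P − 9) − 47.
New equilibrium: buyers pay $45, suppliers receive $36, Q = 133. (Wedge: Pb − Ps = 9.)
Revenue = t · Q = 9 · 133 = $1197.

Tax revenue = $1197.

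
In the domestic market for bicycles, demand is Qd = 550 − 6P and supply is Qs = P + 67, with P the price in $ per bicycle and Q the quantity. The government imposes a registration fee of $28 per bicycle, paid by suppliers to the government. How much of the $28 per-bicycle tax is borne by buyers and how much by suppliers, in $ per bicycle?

Buyers bear $4 per bicycle; suppliers bear $24 per bicycle.

Before the tax: set 550 − 6P = P + 67 → P* = $69, Q* = 136.
With the tax collected from suppliers, supply shifts: Qs = (P − 28) + 67.
New equilibrium: buyers pay $73, suppliers receive $45, Q = 112. (Wedge: Pb − Ps = 28.)
Burden on buyers: $4; on suppliers: $24. (They sum to $28.)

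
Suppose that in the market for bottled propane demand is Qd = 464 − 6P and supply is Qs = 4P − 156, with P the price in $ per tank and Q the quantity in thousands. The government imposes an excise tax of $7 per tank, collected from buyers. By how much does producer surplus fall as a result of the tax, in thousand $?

Without the tax, 464 − 6P = 4P − 156 gives 10P = 620, so P* = $62 and Q* = 92.
With the tax collected from buyers, demand (in seller-price terms) shifts: Qd = 464 − 6(P + 7).
Solving gives Q = 75.2 with buyers paying $64.8 and producers receiving $57.8 (the $7 wedge).
ΔPS is the trapezoid between Q = 75.2 and Q = 92 of height $4.2: ½ · (92 + 75.2) · 4.2 = $351.12.

Producer surplus falls by $351.12 thousand.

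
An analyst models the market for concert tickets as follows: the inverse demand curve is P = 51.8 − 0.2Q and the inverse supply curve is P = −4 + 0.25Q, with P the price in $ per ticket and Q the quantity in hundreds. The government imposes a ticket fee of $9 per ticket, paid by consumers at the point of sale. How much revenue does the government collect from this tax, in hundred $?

Tax revenue = $936 hundred.

Inverting to Q(P) form: Qd = 259 − 5P; Qs = 4P + 16.
Without the tax, 259 − 5P = 4P + 16 gives 9P = 243, so P* = $27 and Q* = 124.
With the tax collected from consumers, demand (in seller-price terms) shifts: Qd = 259 − 5(P + 9).
Solving gives Q = 104 with consumers paying $31 and sellers receiving $22 (the $9 wedge).
Revenue = t · Q = 9 · 104 = $936.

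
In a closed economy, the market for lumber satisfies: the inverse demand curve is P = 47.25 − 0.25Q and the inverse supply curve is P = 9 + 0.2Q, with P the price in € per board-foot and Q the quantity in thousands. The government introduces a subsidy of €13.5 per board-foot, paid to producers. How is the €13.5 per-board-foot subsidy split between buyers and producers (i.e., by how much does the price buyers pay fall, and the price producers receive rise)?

Buyers gain €7.5 per board-foot; producers gain €6 per board-foot.

Inverting to Q(P) form: Qd = 189 − 4P; Qs = 5P − 45.
Before the subsidy: set 189 − 4P = 5P − 45 → P* = €26, Q* = 85.
With a per-unit subsidy paid to producers, each receives P + 13.5 per unit sold, so supply becomes Qs = 5(P + 13.5) − 45.
Solving gives Q = 115 with buyers paying €18.5 and producers receiving €32 (the €13.5 wedge).
Gain to buyers: €7.5; to producers: €6. (They sum to €13.5.)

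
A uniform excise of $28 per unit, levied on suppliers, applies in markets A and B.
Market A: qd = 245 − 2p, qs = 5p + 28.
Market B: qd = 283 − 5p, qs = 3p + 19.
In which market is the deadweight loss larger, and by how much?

Market B, by $175.

Market A: pre-tax p* = $31, q* = 183; post-tax q = 143; deadweight loss = $560.
Market B: pre-tax p* = $33, q* = 118; post-tax q = 65.5; deadweight loss = $735.
Difference: $560 vs $735 → market B is larger by $175.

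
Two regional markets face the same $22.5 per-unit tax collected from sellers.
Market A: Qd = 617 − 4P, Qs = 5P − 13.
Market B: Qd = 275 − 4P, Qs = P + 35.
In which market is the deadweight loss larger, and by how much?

Market A: pre-tax P* = $70, Q* = 337; post-tax Q = 287; deadweight loss = $562.5.
Market B: pre-tax P* = $48, Q* = 83; post-tax Q = 65; deadweight loss = $202.5.
Difference: $562.5 vs $202.5 → market A is larger by $360.

Market A, by $360.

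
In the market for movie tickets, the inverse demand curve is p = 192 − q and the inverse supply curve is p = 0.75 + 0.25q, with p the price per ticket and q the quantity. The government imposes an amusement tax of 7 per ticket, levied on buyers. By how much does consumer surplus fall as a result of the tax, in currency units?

Inverting to q(p) form: qd = 192 − p; qs = 4p − 3.
Without the tax, 192 − p = 4p − 3 gives 5p = 195, so p* = 39 and q* = 153.
With the tax collected from buyers, demand (in seller-price terms) shifts: qd = 192 − (p + 7).
New equilibrium: buyers pay 44.6, sellers receive 37.6, q = 147.4. (Wedge: pb − ps = 7.)
ΔCS is the trapezoid between Q = 147.4 and Q = 153 of height 5.6: ½ · (153 + 147.4) · 5.6 = 841.12.

Consumer surplus falls by 841.12.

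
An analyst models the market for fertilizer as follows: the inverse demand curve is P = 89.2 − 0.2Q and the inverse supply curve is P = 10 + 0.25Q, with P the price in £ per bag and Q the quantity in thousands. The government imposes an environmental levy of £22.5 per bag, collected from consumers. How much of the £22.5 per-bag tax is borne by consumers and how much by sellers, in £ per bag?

Consumers bear £10 per bag; sellers bear £12.5 per bag.

Rewrite in direct form: Qd = 446 − 5P and Qs = 4P − 40.
Without the tax, 446 − 5P = 4P − 40 gives 9P = 486, so P* = £54 and Q* = 176.
With the tax collected from consumers, demand (in seller-price terms) shifts: Qd = 446 − 5(P + 22.5).
New equilibrium: consumers pay £64, sellers receive £41.5, Q = 126. (Wedge: Pb − Ps = 22.5.)
Burden on consumers: £10; on sellers: £12.5. (They sum to £22.5.)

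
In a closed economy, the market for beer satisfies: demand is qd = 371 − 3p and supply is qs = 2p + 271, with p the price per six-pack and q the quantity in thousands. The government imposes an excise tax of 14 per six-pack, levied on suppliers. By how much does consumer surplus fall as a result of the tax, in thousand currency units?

Before the tax: set 371 − 3p = 2p + 271 → p* = 20, q* = 311.
With the tax collected from suppliers, supply shifts: qs = 2(p − 14) + 271.
Solving gives q = 294.2 with buyers paying 25.6 and suppliers receiving 11.6 (the 14 wedge).
ΔCS is the trapezoid between Q = 294.2 and Q = 311 of height 5.6: ½ · (311 + 294.2) · 5.6 = 1694.56.

Consumer surplus falls by 1694.56 thousand.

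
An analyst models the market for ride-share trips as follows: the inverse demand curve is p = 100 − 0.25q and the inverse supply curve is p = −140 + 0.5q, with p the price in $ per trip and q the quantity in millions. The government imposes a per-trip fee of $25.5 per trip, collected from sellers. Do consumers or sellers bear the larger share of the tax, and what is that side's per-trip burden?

Sellers bear the larger share: $17 per trip.

Rewrite in direct form: qd = 400 − 4p and qs = 2p + 280.
Without the tax, 400 − 4p = 2p + 280 gives 6p = 120, so p* = $20 and q* = 320.
With the tax collected from sellers, supply shifts: qs = 2(p − 25.5) + 280.
Solving gives q = 286 with consumers paying $28.5 and sellers receiving $3 (the $25.5 wedge).
Per-trip burden: consumers $8.5, sellers $17.
Sellers take the larger share because supply is less price-elastic here (demand slope 4 vs supply slope 2).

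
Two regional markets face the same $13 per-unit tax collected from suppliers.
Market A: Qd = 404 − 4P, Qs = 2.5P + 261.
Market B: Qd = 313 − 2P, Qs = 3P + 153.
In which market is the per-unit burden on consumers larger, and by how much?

Market A: pre-tax P* = $22, Q* = 316; post-tax Q = 296; per-unit burden on consumers = $5.
Market B: pre-tax P* = $32, Q* = 249; post-tax Q = 233.4; per-unit burden on consumers = $7.8.
Difference: $5 vs $7.8 → market B is larger by $2.8.

Market B, by $2.8.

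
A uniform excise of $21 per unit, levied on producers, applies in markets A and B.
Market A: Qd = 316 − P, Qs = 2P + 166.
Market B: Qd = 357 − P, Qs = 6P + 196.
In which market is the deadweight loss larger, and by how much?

Market B, by $42.

Market A: pre-tax P* = $50, Q* = 266; post-tax Q = 252; deadweight loss = $147.
Market B: pre-tax P* = $23, Q* = 334; post-tax Q = 316; deadweight loss = $189.
Difference: $147 vs $189 → market B is larger by $42.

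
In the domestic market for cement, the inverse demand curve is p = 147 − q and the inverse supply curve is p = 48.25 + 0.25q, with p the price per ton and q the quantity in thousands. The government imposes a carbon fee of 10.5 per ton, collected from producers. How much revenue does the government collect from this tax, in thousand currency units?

Rewrite in direct form: qd = 147 − p and qs = 4p − 193.
Without the tax, 147 − p = 4p − 193 gives 5p = 340, so p* = 68 and q* = 79.
With the tax collected from producers, supply shifts: qs = 4(p − 10.5) − 193.
New equilibrium: consumers pay 76.4, producers receive 65.9, q = 70.6. (Wedge: pb − ps = 10.5.)
Revenue = t · Q = 10.5 · 70.6 = 741.3.

Tax revenue = 741.3 thousand.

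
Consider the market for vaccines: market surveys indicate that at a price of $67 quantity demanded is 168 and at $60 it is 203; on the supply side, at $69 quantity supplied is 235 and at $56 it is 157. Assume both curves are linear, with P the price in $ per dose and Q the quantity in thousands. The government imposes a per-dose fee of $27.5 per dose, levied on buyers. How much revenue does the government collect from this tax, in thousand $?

Demand slope: (203 − 168)/(60 − 67) = -5, so Qd = 503 − 5P.
Supply slope: (157 − 235)/(56 − 69) = 6, so Qs = 6P − 179.
Before the tax: set 503 − 5P = 6P − 179 → P* = $62, Q* = 193.
With the tax collected from buyers, demand (in seller-price terms) shifts: Qd = 503 − 5(P + 27.5).
Solving gives Q = 118 with buyers paying $77 and producers receiving $49.5 (the $27.5 wedge).
Revenue = t · Q = 27.5 · 118 = $3245.

Tax revenue = $3245 thousand.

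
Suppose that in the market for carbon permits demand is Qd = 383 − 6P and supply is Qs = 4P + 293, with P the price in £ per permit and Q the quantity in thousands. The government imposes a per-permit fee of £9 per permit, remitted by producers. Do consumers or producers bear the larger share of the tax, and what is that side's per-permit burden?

Before the tax: set 383 − 6P = 4P + 293 → P* = £9, Q* = 329.
With the tax collected from producers, supply shifts: Qs = 4(P − 9) + 293.
New equilibrium: consumers pay £12.6, producers receive £3.6, Q = 307.4. (Wedge: Pb − Ps = 9.)
Per-permit burden: consumers £3.6, producers £5.4.
Producers take the larger share because supply is less price-elastic here (demand slope 6 vs supply slope 4).

Producers bear the larger share: £5.4 per permit.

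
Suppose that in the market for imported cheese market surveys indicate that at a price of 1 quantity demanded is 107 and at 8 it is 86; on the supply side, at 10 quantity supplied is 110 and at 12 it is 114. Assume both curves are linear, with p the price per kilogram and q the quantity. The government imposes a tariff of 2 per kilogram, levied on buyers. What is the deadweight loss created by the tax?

Deadweight loss = 2.4.

Demand slope: (86 − 107)/(8 − 1) = -3, so qd = 110 − 3p.
Supply slope: (114 − 110)/(12 − 10) = 2, so qs = 2p + 90.
Before the tax: set 110 − 3p = 2p + 90 → p* = 4, q* = 98.
With the tax collected from buyers, demand (in seller-price terms) shifts: qd = 110 − 3(p + 2).
New equilibrium: buyers pay 4.8, suppliers receive 2.8, q = 95.6. (Wedge: pb − ps = 2.)
Quantity falls by |ΔQ| = |98 − 95.6| = 2.4.
DWL = ½ · t · |ΔQ| = ½ · 2 · 2.4 = 2.4.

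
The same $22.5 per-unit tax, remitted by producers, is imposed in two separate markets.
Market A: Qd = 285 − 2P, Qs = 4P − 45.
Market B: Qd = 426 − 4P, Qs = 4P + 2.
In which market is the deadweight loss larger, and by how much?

Market A: pre-tax P* = $55, Q* = 175; post-tax Q = 145; deadweight loss = $337.5.
Market B: pre-tax P* = $53, Q* = 214; post-tax Q = 169; deadweight loss = $506.25.
Difference: $337.5 vs $506.25 → market B is larger by $168.75.

Market B, by $168.75.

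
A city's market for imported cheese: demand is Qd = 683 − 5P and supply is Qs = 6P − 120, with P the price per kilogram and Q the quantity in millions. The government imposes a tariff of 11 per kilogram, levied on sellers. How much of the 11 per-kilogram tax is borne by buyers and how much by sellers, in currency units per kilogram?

Without the tax, 683 − 5P = 6P − 120 gives 11P = 803, so P* = 73 and Q* = 318.
With the tax collected from sellers, supply shifts: Qs = 6(P − 11) − 120.
New equilibrium: buyers pay 79, sellers receive 68, Q = 288. (Wedge: Pb − Ps = 11.)
Burden on buyers: 6; on sellers: 5. (They sum to 11.)

Buyers bear 6 per kilogram; sellers bear 5 per kilogram.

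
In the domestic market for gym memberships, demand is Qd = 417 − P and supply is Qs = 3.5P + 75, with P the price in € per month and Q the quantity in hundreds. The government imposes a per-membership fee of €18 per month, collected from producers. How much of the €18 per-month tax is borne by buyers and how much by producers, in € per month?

Buyers bear €14 per month; producers bear €4 per month.

Without the tax, 417 − P = 3.5P + 75 gives 4.5P = 342, so P* = €76 and Q* = 341.
With the tax collected from producers, supply shifts: Qs = 3.5(P − 18) + 75.
Solving gives Q = 327 with buyers paying €90 and producers receiving €72 (the €18 wedge).
Burden on buyers: €14; on producers: €4. (They sum to €18.)
The less price-elastic side of the market bears the larger share of a per-unit tax.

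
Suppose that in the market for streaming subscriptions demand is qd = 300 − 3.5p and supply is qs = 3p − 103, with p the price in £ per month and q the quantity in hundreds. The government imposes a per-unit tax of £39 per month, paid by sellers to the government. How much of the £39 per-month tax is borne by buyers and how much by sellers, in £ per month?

Before the tax: set 300 − 3.5p = 3p − 103 → p* = £62, q* = 83.
With the tax collected from sellers, supply shifts: qs = 3(p − 39) − 103.
Solving gives q = 20 with buyers paying £80 and sellers receiving £41 (the £39 wedge).
Burden on buyers: £18; on sellers: £21. (They sum to £39.)
The less price-elastic side of the market bears the larger share of a per-unit tax.

Buyers bear £18 per month; sellers bear £21 per month.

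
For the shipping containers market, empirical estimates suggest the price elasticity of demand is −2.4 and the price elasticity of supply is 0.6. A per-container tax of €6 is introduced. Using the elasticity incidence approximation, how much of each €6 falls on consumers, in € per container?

Incidence ratio: consumers' share ≈ εs / (εs + |εd|) = 0.6 / (0.6 + 2.4) = 0.2.
So consumers bear ≈ 0.2 × €6 = €1.2; producers bear €4.8.

Consumers bear ≈ €1.2 per container.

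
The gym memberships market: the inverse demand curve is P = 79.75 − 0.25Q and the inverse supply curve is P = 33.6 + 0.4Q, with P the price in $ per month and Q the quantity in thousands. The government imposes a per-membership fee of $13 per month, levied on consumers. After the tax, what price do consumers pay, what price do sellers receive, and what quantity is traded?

Inverting to Q(P) form: Qd = 319 − 4P; Qs = 2.5P − 84.
Without the tax, 319 − 4P = 2.5P − 84 gives 6.5P = 403, so P* = $62 and Q* = 71.
With the tax collected from consumers, demand (in seller-price terms) shifts: Qd = 319 − 4(P + 13).
Solving gives Q = 51 with consumers paying $67 and sellers receiving $54 (the $13 wedge).

Consumers pay $67; sellers receive $54; quantity = 51.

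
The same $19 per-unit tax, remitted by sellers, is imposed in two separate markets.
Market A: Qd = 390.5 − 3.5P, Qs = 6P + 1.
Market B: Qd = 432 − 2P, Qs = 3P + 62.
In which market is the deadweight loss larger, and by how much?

Market A, by $182.4.

Market A: pre-tax P* = $41, Q* = 247; post-tax Q = 205; deadweight loss = $399.
Market B: pre-tax P* = $74, Q* = 284; post-tax Q = 261.2; deadweight loss = $216.6.
Difference: $399 vs $216.6 → market A is larger by $182.4.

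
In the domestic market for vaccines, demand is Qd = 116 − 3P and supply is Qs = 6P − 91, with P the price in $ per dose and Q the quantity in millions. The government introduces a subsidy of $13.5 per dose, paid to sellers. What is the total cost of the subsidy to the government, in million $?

Government outlay = $999 million.

Without the subsidy, 116 − 3P = 6P − 91 gives 9P = 207, so P* = $23 and Q* = 47.
With a per-unit subsidy paid to sellers, each receives P + 13.5 per unit sold, so supply becomes Qs = 6(P + 13.5) − 91.
Solving gives Q = 74 with consumers paying $14 and sellers receiving $27.5 (the $13.5 wedge).
Outlay = t · Q = 13.5 · 74 = $999.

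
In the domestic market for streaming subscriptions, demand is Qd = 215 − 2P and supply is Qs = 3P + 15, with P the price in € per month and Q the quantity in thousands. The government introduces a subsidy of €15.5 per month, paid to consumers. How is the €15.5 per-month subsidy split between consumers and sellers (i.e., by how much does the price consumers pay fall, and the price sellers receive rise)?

Before the subsidy: set 215 − 2P = 3P + 15 → P* = €40, Q* = 135.
With a per-unit subsidy paid to consumers, each effectively pays P − 15.5, so demand becomes Qd = 215 − 2(P − 15.5).
Solving gives Q = 153.6 with consumers paying €30.7 and sellers receiving €46.2 (the €15.5 wedge).
Gain to consumers: €9.3; to sellers: €6.2. (They sum to €15.5.)

Consumers gain €9.3 per month; sellers gain €6.2 per month.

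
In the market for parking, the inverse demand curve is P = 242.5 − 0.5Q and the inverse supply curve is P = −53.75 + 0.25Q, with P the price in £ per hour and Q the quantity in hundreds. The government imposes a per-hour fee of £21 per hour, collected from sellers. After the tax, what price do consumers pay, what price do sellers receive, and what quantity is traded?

Rewrite in direct form: Qd = 485 − 2P and Qs = 4P + 215.
Without the tax, 485 − 2P = 4P + 215 gives 6P = 270, so P* = £45 and Q* = 395.
With the tax collected from sellers, supply shifts: Qs = 4(P − 21) + 215.
Solving gives Q = 367 with consumers paying £59 and sellers receiving £38 (the £21 wedge).

Consumers pay £59; sellers receive £38; quantity = 367.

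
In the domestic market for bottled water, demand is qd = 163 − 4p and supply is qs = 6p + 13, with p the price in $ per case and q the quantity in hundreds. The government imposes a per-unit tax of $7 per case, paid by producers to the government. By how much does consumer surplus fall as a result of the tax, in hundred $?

Without the tax, 163 − 4p = 6p + 13 gives 10p = 150, so p* = $15 and q* = 103.
With the tax collected from producers, supply shifts: qs = 6(p − 7) + 13.
Solving gives q = 86.2 with consumers paying $19.2 and producers receiving $12.2 (the $7 wedge).
ΔCS is the trapezoid between Q = 86.2 and Q = 103 of height $4.2: ½ · (103 + 86.2) · 4.2 = $397.32.

Consumer surplus falls by $397.32 hundred.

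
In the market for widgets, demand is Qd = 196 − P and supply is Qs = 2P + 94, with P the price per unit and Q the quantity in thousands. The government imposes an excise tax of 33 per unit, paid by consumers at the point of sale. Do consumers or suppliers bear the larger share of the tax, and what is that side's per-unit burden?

Before the tax: set 196 − P = 2P + 94 → P* = 34, Q* = 162.
With the tax collected from consumers, demand (in seller-price terms) shifts: Qd = 196 − (P + 33).
New equilibrium: consumers pay 56, suppliers receive 23, Q = 140. (Wedge: Pb − Ps = 33.)
Per-unit burden: consumers 22, suppliers 11.
Consumers take the larger share because demand is less price-elastic here (demand slope 1 vs supply slope 2).
The less price-elastic side of the market bears the larger share of a per-unit tax.

Consumers bear the larger share: 22 per unit.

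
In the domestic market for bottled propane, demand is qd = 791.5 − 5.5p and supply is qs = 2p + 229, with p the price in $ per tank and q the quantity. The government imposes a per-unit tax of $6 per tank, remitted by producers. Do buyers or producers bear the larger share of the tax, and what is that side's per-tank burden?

Producers bear the larger share: $4.4 per tank.

Without the tax, 791.5 − 5.5p = 2p + 229 gives 7.5p = 562.5, so p* = $75 and q* = 379.
With the tax collected from producers, supply shifts: qs = 2(p − 6) + 229.
New equilibrium: buyers pay $76.6, producers receive $70.6, q = 370.2. (Wedge: pb − ps = 6.)
Per-tank burden: buyers $1.6, producers $4.4.
Producers take the larger share because supply is less price-elastic here (demand slope 5.5 vs supply slope 2).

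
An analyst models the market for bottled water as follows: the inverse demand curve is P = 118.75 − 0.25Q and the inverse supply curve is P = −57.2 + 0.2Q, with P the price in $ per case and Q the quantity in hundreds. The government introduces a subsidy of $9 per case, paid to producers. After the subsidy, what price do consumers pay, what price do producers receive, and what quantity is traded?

Consumers pay $16; producers receive $25; quantity = 411.

Inverting to Q(P) form: Qd = 475 − 4P; Qs = 5P + 286.
Before the subsidy: set 475 − 4P = 5P + 286 → P* = $21, Q* = 391.
With a per-unit subsidy paid to producers, each receives P + 9 per unit sold, so supply becomes Qs = 5(P + 9) + 286.
Solving gives Q = 411 with consumers paying $16 and producers receiving $25 (the $9 wedge).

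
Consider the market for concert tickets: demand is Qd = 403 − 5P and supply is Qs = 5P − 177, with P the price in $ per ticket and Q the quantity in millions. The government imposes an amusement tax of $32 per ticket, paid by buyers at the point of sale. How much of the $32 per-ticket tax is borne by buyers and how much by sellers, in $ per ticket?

Without the tax, 403 − 5P = 5P − 177 gives 10P = 580, so P* = $58 and Q* = 113.
With the tax collected from buyers, demand (in seller-price terms) shifts: Qd = 403 − 5(P + 32).
Solving gives Q = 33 with buyers paying $74 and sellers receiving $42 (the $32 wedge).
Burden on buyers: $16; on sellers: $16. (They sum to $32.)

Buyers bear $16 per ticket; sellers bear $16 per ticket.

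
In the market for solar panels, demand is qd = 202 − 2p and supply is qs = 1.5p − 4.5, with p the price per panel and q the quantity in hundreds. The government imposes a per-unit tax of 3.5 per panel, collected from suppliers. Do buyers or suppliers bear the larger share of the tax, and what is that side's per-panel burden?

Before the tax: set 202 − 2p = 1.5p − 4.5 → p* = 59, q* = 84.
With the tax collected from suppliers, supply shifts: qs = 1.5(p − 3.5) − 4.5.
Solving gives q = 81 with buyers paying 60.5 and suppliers receiving 57 (the 3.5 wedge).
Per-panel burden: buyers 1.5, suppliers 2.
Suppliers take the larger share because supply is less price-elastic here (demand slope 2 vs supply slope 1.5).

Suppliers bear the larger share: 2 per panel.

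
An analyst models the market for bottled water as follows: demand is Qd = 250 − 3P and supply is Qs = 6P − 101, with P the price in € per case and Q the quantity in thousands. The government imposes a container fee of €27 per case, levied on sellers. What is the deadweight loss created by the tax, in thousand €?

Deadweight loss = €729 thousand.

Without the tax, 250 − 3P = 6P − 101 gives 9P = 351, so P* = €39 and Q* = 133.
With the tax collected from sellers, supply shifts: Qs = 6(P − 27) − 101.
Solving gives Q = 79 with buyers paying €57 and sellers receiving €30 (the €27 wedge).
Quantity falls by |ΔQ| = |133 − 79| = 54.
DWL = ½ · t · |ΔQ| = ½ · 27 · 54 = €729.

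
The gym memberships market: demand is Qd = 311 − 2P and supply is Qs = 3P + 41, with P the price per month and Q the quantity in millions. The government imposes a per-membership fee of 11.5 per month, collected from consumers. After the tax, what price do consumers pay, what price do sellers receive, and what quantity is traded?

Without the tax, 311 − 2P = 3P + 41 gives 5P = 270, so P* = 54 and Q* = 203.
With the tax collected from consumers, demand (in seller-price terms) shifts: Qd = 311 − 2(P + 11.5).
Solving gives Q = 189.2 with consumers paying 60.9 and sellers receiving 49.4 (the 11.5 wedge).

Consumers pay 60.9; sellers receive 49.4; quantity = 189.2.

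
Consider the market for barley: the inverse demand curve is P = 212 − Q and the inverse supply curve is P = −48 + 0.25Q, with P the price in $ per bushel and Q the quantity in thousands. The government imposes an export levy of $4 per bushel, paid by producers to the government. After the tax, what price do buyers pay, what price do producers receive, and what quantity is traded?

Inverting to Q(P) form: Qd = 212 − P; Qs = 4P + 192.
Without the tax, 212 − P = 4P + 192 gives 5P = 20, so P* = $4 and Q* = 208.
With the tax collected from producers, supply shifts: Qs = 4(P − 4) + 192.
Solving gives Q = 204.8 with buyers paying $7.2 and producers receiving $3.2 (the $4 wedge).

Buyers pay $7.2; producers receive $3.2; quantity = 204.8.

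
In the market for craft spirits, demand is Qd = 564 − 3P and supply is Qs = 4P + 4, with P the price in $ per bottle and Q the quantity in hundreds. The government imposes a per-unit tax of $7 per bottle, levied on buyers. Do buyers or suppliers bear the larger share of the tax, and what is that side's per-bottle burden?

Without the tax, 564 − 3P = 4P + 4 gives 7P = 560, so P* = $80 and Q* = 324.
With the tax collected from buyers, demand (in seller-price terms) shifts: Qd = 564 − 3(P + 7).
Solving gives Q = 312 with buyers paying $84 and suppliers receiving $77 (the $7 wedge).
Per-bottle burden: buyers $4, suppliers $3.
Buyers take the larger share because demand is less price-elastic here (demand slope 3 vs supply slope 4).

Buyers bear the larger share: $4 per bottle.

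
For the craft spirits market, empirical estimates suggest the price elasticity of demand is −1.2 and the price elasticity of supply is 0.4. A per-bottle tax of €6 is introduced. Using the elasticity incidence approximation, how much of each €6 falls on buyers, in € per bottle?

Buyers bear ≈ €1.5 per bottle.

Incidence ratio: buyers' share ≈ εs / (εs + |εd|) = 0.4 / (0.4 + 1.2) = 0.25.
So buyers bear ≈ 0.25 × €6 = €1.5; producers bear €4.5.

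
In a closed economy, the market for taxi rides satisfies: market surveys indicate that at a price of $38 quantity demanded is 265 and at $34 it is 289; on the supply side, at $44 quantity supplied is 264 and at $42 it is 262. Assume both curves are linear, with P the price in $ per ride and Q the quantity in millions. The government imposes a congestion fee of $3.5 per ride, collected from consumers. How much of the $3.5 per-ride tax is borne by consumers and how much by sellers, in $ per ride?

Consumers bear $0.5 per ride; sellers bear $3 per ride.

Demand slope: (289 − 265)/(34 − 38) = -6, so Qd = 493 − 6P.
Supply slope: (262 − 264)/(42 − 44) = 1, so Qs = P + 220.
Without the tax, 493 − 6P = P + 220 gives 7P = 273, so P* = $39 and Q* = 259.
With the tax collected from consumers, demand (in seller-price terms) shifts: Qd = 493 − 6(P + 3.5).
Solving gives Q = 256 with consumers paying $39.5 and sellers receiving $36 (the $3.5 wedge).
Burden on consumers: $0.5; on sellers: $3. (They sum to $3.5.)
The less price-elastic side of the market bears the larger share of a per-unit tax.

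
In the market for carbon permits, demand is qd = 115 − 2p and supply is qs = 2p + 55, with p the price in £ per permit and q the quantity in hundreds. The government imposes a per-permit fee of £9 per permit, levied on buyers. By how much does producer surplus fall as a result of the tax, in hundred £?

Producer surplus falls by £362.25 hundred.

Without the tax, 115 − 2p = 2p + 55 gives 4p = 60, so p* = £15 and q* = 85.
With the tax collected from buyers, demand (in seller-price terms) shifts: qd = 115 − 2(p + 9).
New equilibrium: buyers pay £19.5, suppliers receive £10.5, q = 76. (Wedge: pb − ps = 9.)
ΔPS is the trapezoid between Q = 76 and Q = 85 of height £4.5: ½ · (85 + 76) · 4.5 = £362.25.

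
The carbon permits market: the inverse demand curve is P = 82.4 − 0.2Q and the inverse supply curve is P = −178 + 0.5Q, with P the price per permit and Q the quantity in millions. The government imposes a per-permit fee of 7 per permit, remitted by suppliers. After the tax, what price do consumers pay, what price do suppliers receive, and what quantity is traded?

Rewrite in direct form: Qd = 412 − 5P and Qs = 2P + 356.
Without the tax, 412 − 5P = 2P + 356 gives 7P = 56, so P* = 8 and Q* = 372.
With the tax collected from suppliers, supply shifts: Qs = 2(P − 7) + 356.
Solving gives Q = 362 with consumers paying 10 and suppliers receiving 3 (the 7 wedge).

Consumers pay 10; suppliers receive 3; quantity = 362.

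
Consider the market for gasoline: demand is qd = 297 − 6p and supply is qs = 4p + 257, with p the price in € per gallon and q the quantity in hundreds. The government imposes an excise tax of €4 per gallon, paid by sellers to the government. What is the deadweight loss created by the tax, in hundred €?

Deadweight loss = €19.2 hundred.

Without the tax, 297 − 6p = 4p + 257 gives 10p = 40, so p* = €4 and q* = 273.
With the tax collected from sellers, supply shifts: qs = 4(p − 4) + 257.
Solving gives q = 263.4 with consumers paying €5.6 and sellers receiving €1.6 (the €4 wedge).
Quantity falls by |ΔQ| = |273 − 263.4| = 9.6.
DWL = ½ · t · |ΔQ| = ½ · 4 · 9.6 = €19.2.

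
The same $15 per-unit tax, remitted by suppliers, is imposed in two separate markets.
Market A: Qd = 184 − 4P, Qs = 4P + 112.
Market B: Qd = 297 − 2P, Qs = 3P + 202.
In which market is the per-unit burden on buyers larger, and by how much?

Market A: pre-tax P* = $9, Q* = 148; post-tax Q = 118; per-unit burden on buyers = $7.5.
Market B: pre-tax P* = $19, Q* = 259; post-tax Q = 241; per-unit burden on buyers = $9.
Difference: $7.5 vs $9 → market B is larger by $1.5.

Market B, by $1.5.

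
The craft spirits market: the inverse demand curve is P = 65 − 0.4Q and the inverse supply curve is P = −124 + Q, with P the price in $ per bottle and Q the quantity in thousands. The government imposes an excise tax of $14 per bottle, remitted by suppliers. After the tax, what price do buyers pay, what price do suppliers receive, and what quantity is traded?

Inverting to Q(P) form: Qd = 162.5 − 2.5P; Qs = P + 124.
Without the tax, 162.5 − 2.5P = P + 124 gives 3.5P = 38.5, so P* = $11 and Q* = 135.
With the tax collected from suppliers, supply shifts: Qs = (P − 14) + 124.
New equilibrium: buyers pay $15, suppliers receive $1, Q = 125. (Wedge: Pb − Ps = 14.)

Buyers pay $15; suppliers receive $1; quantity = 125.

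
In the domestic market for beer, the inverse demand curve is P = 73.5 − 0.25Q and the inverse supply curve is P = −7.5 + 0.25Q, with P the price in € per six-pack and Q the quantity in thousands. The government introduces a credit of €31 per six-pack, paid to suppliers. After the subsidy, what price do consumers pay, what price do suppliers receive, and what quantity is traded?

Consumers pay €17.5; suppliers receive €48.5; quantity = 224.

Inverting to Q(P) form: Qd = 294 − 4P; Qs = 4P + 30.
Before the subsidy: set 294 − 4P = 4P + 30 → P* = €33, Q* = 162.
With a per-unit subsidy paid to suppliers, each receives P + 31 per unit sold, so supply becomes Qs = 4(P + 31) + 30.
Solving gives Q = 224 with consumers paying €17.5 and suppliers receiving €48.5 (the €31 wedge).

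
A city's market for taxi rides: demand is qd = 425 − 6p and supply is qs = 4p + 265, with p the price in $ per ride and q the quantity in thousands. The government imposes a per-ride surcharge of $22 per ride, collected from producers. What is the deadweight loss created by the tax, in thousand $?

Deadweight loss = $580.8 thousand.

Without the tax, 425 − 6p = 4p + 265 gives 10p = 160, so p* = $16 and q* = 329.
With the tax collected from producers, supply shifts: qs = 4(p − 22) + 265.
New equilibrium: consumers pay $24.8, producers receive $2.8, q = 276.2. (Wedge: pb − ps = 22.)
Quantity falls by |ΔQ| = |329 − 276.2| = 52.8.
DWL = ½ · t · |ΔQ| = ½ · 22 · 52.8 = $580.8.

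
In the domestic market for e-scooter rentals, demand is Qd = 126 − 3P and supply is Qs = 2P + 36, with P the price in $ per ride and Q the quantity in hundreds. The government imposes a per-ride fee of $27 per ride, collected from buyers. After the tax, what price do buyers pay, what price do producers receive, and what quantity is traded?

Without the tax, 126 − 3P = 2P + 36 gives 5P = 90, so P* = $18 and Q* = 72.
With the tax collected from buyers, demand (in seller-price terms) shifts: Qd = 126 − 3(P + 27).
New equilibrium: buyers pay $28.8, producers receive $1.8, Q = 39.6. (Wedge: Pb − Ps = 27.)

Buyers pay $28.8; producers receive $1.8; quantity = 39.6.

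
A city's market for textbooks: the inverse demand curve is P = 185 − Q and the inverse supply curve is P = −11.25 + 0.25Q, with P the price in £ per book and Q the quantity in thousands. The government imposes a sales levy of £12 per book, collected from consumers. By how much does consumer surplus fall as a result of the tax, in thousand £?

Consumer surplus falls by £1461.12 thousand.

Inverting to Q(P) form: Qd = 185 − P; Qs = 4P + 45.
Without the tax, 185 − P = 4P + 45 gives 5P = 140, so P* = £28 and Q* = 157.
With the tax collected from consumers, demand (in seller-price terms) shifts: Qd = 185 − (P + 12).
New equilibrium: consumers pay £37.6, sellers receive £25.6, Q = 147.4. (Wedge: Pb − Ps = 12.)
ΔCS is the trapezoid between Q = 147.4 and Q = 157 of height £9.6: ½ · (157 + 147.4) · 9.6 = £1461.12.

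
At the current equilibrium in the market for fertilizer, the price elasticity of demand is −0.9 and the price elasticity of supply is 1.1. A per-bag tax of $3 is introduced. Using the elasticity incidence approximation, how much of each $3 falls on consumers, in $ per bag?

Incidence ratio: consumers' share ≈ εs / (εs + |εd|) = 1.1 / (1.1 + 0.9) = 0.55.
So consumers bear ≈ 0.55 × $3 = $1.65; sellers bear $1.35.

Consumers bear ≈ $1.65 per bag.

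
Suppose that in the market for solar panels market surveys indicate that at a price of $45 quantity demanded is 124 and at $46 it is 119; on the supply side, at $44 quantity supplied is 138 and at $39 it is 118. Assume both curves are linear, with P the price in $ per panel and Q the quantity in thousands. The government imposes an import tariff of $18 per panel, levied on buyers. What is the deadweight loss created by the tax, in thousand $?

Deadweight loss = $360 thousand.

Demand slope: (119 − 124)/(46 − 45) = -5, so Qd = 349 − 5P.
Supply slope: (118 − 138)/(39 − 44) = 4, so Qs = 4P − 38.
Before the tax: set 349 − 5P = 4P − 38 → P* = $43, Q* = 134.
With the tax collected from buyers, demand (in seller-price terms) shifts: Qd = 349 − 5(P + 18).
New equilibrium: buyers pay $51, sellers receive $33, Q = 94. (Wedge: Pb − Ps = 18.)
Quantity falls by |ΔQ| = |134 − 94| = 40.
DWL = ½ · t · |ΔQ| = ½ · 18 · 40 = $360.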